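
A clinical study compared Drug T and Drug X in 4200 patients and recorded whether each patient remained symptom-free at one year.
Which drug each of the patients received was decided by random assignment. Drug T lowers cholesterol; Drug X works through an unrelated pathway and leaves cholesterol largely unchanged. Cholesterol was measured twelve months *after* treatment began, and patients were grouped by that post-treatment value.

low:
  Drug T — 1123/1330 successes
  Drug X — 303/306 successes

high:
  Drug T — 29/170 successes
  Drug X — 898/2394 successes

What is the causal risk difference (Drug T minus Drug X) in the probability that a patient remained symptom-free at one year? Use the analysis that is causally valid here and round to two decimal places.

Drug X is higher inside every cholesterol stratum but Drug T is higher in aggregate. Whether to stratify depends on how cholesterol relates to the drug.
Cholesterol is recorded after the drug and is itself shifted by it — it sits on the causal path from drug to outcome. Conditioning on a mediator would strip out part of the effect we want; the pooled comparison gives the total causal effect.
The causal difference is the pooled difference: 0.768 − 0.445 = +0.323.

+0.32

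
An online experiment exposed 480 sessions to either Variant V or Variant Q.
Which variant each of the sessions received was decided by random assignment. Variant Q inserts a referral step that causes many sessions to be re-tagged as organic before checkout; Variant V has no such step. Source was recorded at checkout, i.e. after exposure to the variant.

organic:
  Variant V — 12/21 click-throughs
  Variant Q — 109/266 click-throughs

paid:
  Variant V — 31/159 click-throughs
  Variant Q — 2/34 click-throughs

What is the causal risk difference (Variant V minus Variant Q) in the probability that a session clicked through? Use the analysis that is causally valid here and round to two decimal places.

Variant V is higher inside every traffic source stratum but Variant Q is higher in aggregate. Whether to stratify depends on how traffic source relates to the variant.
The distribution of traffic source is itself part of what the variant does — it is an intermediate outcome. Holding it fixed would remove that part of the effect; the total effect is the pooled difference.
The causal difference is the pooled difference: 0.239 − 0.370 = -0.131.

-0.13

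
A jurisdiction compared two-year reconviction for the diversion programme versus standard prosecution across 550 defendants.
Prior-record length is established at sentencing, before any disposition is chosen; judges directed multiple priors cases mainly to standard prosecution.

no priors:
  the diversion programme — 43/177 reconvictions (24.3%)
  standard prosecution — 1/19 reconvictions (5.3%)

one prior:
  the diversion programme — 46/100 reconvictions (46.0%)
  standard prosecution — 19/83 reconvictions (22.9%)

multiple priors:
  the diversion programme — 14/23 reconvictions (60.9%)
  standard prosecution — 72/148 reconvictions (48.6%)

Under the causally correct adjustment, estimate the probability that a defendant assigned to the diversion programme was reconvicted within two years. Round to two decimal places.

The imbalance in prior-record length arose from how defendants were allocated, not from anything the disposition did; and prior-record length independently affects the outcome. The pooled gap is confounded — condition on prior-record length.
Standardising the diversion programme to the population prior-record length mix: 0.356·43/177 + 0.333·46/100 + 0.311·14/23 = 0.429.

0.43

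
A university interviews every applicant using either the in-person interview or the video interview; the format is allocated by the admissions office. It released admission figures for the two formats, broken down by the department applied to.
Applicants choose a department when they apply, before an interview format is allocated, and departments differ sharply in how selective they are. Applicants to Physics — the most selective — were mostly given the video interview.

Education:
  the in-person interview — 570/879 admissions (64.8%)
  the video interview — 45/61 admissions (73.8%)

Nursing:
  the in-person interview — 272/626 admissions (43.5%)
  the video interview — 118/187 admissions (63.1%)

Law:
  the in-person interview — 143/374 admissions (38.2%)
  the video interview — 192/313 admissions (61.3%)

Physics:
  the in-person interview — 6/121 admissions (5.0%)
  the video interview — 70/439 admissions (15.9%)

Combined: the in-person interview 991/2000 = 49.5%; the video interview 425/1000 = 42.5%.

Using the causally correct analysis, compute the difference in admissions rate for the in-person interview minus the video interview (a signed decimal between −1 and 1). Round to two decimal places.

the video interview is higher inside every department stratum but the in-person interview is higher in aggregate. Whether to stratify depends on how department relates to the interview format.
Here department is a common cause — it drives both which interview format a case falls under and the outcome. The crude comparison mixes populations; the stratum-specific rates are the causally relevant ones.
Adjusting over the population distribution of department: 0.313·(0.648−0.738) + 0.271·(0.435−0.631) + 0.229·(0.382−0.613) + 0.187·(0.050−0.159) = -0.155.

-0.15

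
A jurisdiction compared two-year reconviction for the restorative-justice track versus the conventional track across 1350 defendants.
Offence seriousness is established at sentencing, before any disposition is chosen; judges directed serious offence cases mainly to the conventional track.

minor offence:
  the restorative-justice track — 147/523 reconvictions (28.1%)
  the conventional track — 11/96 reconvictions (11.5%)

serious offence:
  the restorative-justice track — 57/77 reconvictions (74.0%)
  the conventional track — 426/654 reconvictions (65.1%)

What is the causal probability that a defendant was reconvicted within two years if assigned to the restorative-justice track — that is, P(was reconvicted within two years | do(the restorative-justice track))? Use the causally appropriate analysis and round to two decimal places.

Since offence seriousness is a pre-existing factor (not a product of the disposition) and it affects the outcome on its own, it is a confounder. The stratified rates, not the pooled rate, identify the causal effect.
Standardising the restorative-justice track to the population offence seriousness mix: 0.459·147/523 + 0.541·57/77 = 0.530.

0.53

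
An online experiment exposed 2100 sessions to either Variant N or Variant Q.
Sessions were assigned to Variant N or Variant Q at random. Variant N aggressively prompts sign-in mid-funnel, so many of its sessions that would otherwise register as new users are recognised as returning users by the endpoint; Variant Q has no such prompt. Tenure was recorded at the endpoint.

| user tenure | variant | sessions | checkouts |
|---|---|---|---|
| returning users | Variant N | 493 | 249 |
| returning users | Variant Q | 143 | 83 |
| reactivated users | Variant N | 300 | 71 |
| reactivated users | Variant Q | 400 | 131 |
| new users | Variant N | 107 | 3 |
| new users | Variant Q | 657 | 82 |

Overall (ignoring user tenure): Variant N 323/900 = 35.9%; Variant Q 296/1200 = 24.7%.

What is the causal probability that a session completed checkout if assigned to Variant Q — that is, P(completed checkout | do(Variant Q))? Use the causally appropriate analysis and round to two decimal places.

User tenure here is a post-treatment variable shaped by the variant; conditioning on it would introduce bias rather than remove it. The overall comparison is the causal one.
So P(outcome | do(Variant Q)) is just the pooled rate for Variant Q: 296/1200 = 0.247.

0.25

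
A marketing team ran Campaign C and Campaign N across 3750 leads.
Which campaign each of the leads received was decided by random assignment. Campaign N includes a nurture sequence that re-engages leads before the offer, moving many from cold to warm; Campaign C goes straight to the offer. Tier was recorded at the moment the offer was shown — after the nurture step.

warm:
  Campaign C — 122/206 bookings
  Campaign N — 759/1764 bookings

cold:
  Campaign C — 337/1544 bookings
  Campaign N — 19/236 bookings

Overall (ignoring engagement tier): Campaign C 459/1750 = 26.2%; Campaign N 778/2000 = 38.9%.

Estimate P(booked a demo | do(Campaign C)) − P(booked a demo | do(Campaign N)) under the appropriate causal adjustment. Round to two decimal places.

Within every engagement tier level Campaign C has the higher rate, yet pooled Campaign N does — Simpson's reversal.
Engagement tier lies on the pathway campaign → engagement tier → outcome, so adjusting for it blocks the indirect effect. For the total causal effect of campaign, use the unadjusted pooled rates.
The causal difference is the pooled difference: 0.262 − 0.389 = -0.127.

-0.13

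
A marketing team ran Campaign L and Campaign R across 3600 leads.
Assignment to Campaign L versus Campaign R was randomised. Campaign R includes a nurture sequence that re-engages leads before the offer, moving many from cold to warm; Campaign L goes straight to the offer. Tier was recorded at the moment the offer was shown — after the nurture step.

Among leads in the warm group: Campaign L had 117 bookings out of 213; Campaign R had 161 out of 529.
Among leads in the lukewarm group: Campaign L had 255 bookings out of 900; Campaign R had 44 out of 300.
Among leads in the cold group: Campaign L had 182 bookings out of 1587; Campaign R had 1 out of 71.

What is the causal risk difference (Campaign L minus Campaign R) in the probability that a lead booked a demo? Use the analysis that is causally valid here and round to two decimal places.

Engagement tier lies on the pathway campaign → engagement tier → outcome, so adjusting for it blocks the indirect effect. For the total causal effect of campaign, use the unadjusted pooled rates.
The causal difference is the pooled difference: 0.205 − 0.229 = -0.024.

-0.02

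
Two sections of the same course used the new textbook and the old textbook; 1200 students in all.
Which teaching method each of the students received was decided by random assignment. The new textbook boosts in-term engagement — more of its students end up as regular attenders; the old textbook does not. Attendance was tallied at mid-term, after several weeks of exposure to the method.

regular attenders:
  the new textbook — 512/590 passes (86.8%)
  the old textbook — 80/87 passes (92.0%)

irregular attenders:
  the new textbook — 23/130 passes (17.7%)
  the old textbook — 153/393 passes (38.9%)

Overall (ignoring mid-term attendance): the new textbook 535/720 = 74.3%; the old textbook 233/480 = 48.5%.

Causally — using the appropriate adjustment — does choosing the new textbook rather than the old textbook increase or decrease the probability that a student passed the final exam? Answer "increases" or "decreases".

The mid-term attendance-specific comparison favours the old textbook throughout, but the pooled figures favour the new textbook. The question is whether to condition on mid-term attendance.
Stratifying would compare teaching methods among students the teaching methods themselves sorted into mid-term attendance groups — a form of selection on an intermediate. The unconditioned pooled rates give the total causal effect.
Pooled: the new textbook 74.3% vs the old textbook 48.5%; the new textbook is higher overall.

increases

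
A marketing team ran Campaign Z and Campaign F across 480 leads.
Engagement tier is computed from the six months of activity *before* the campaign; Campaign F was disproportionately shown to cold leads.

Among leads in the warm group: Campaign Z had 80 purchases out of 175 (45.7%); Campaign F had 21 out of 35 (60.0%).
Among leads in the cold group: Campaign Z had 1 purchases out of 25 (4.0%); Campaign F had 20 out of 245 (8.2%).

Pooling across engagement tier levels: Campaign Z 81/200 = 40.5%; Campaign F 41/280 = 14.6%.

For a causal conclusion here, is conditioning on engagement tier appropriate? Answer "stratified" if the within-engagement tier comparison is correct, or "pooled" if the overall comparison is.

Engagement tier is set before the campaign has any effect — it is not caused by the campaign — and it independently drives the outcome. That makes it a confounder, so the causal comparison is within engagement tier levels.
Within each level — warm: 45.7% vs 60.0%; cold: 4.0% vs 8.2% — Campaign F is higher every time.

stratified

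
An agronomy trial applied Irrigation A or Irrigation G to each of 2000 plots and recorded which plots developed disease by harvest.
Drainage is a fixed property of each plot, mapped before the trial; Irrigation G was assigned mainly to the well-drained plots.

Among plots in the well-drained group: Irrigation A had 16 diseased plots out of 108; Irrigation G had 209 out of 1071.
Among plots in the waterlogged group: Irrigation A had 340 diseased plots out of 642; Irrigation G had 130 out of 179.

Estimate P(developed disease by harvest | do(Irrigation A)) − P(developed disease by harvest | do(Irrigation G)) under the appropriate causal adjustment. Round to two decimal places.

Field drainage differs across irrigations for reasons unrelated to any effect of the irrigation itself, and it separately predicts the outcome — a classic confounder. We must compare within field drainage levels.
Adjusting over the population distribution of field drainage: 0.590·(0.148−0.195) + 0.410·(0.530−0.726) = -0.108.

-0.11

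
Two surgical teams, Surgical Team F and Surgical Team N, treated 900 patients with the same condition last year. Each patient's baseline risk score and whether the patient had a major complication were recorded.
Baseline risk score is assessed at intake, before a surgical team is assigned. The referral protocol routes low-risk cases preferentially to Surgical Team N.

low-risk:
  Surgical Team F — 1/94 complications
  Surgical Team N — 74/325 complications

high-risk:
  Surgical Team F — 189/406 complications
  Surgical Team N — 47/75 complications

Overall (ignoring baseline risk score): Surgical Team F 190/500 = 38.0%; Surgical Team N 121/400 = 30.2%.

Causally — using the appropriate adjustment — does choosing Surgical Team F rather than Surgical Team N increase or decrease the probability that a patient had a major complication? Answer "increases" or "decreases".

decreases

The baseline risk score-specific comparison favours Surgical Team F throughout, but the pooled figures favour Surgical Team N. The question is whether to condition on baseline risk score.
Nothing the surgical team does changes baseline risk score; the imbalance is an allocation artefact. With baseline risk score also predicting the outcome, the pooled figure is confounded, and the within-stratum comparison is the causal one.
Within each level — low-risk: 1.1% vs 22.8%; high-risk: 46.6% vs 62.7% — Surgical Team F is lower every time.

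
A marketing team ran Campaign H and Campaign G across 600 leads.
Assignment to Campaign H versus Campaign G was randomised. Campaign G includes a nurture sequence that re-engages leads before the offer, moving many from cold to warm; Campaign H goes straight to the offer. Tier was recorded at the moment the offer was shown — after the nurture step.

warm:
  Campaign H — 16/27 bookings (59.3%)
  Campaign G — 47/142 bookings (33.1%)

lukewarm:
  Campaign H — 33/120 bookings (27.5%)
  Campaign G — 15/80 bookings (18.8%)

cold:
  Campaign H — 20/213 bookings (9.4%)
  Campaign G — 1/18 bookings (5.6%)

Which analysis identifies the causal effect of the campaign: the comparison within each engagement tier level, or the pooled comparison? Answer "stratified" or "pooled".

Engagement tier lies on the pathway campaign → engagement tier → outcome, so adjusting for it blocks the indirect effect. For the total causal effect of campaign, use the unadjusted pooled rates.
Pooled: Campaign H 19.2% vs Campaign G 26.2%; Campaign G is higher overall.

pooled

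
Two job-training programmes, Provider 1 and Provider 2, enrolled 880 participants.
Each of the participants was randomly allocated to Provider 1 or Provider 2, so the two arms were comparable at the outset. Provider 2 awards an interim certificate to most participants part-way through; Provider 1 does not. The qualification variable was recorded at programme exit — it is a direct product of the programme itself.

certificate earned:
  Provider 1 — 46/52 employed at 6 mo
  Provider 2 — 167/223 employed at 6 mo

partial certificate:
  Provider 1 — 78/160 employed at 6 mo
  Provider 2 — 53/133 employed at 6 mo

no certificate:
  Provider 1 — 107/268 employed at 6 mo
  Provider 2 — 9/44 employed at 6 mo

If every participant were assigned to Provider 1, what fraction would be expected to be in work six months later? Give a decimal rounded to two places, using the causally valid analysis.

The qualification attained during the programme-specific comparison favours Provider 1 throughout, but the pooled figures favour Provider 2. The question is whether to condition on qualification attained during the programme.
Qualification attained during the programme is downstream of the programme. One should not condition on a consequence of treatment, so the overall rates are the right comparison.
So P(outcome | do(Provider 1)) is just the pooled rate for Provider 1: 231/480 = 0.481.

0.48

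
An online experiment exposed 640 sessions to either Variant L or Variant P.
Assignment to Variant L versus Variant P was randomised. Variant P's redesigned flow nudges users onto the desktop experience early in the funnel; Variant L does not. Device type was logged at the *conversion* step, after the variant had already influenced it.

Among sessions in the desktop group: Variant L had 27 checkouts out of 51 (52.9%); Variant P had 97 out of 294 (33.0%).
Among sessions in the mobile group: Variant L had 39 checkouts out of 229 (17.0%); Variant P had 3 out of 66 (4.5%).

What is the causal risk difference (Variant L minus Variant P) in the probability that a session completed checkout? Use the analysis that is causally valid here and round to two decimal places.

-0.04

Device type is downstream of the variant. One should not condition on a consequence of treatment, so the overall rates are the right comparison.
The causal difference is the pooled difference: 0.236 − 0.278 = -0.042.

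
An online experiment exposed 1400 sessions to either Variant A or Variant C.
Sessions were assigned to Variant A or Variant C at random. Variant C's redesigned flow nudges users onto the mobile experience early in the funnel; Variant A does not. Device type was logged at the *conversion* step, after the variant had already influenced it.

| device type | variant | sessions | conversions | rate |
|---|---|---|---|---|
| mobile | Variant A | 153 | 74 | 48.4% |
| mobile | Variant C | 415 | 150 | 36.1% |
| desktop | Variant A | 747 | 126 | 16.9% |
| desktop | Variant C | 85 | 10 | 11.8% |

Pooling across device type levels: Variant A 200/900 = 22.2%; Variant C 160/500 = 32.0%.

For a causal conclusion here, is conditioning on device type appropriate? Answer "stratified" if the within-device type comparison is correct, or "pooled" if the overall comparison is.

The stratified and pooled comparisons disagree (Variant A wins within each device type; Variant C wins overall), so the answer turns on the causal role of device type.
Because the variant influences device type, device type is a post-treatment mediator, not a confounder. Stratifying on it would bias the estimate; the causal effect is the crude pooled difference.
Pooled: Variant A 22.2% vs Variant C 32.0%; Variant C is higher overall.

pooled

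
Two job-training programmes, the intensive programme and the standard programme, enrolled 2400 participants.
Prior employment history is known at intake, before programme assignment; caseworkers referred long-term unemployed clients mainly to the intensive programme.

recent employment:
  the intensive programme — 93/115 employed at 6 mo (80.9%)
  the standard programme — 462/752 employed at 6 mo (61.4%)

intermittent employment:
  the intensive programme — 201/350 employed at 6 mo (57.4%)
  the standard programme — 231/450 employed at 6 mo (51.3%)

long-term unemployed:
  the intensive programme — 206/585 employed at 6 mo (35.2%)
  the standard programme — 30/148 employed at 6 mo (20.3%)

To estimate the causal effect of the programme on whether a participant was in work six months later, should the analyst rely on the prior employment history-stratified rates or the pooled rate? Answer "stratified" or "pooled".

The prior employment history-specific comparison favours the intensive programme throughout, but the pooled figures favour the standard programme. The question is whether to condition on prior employment history.
Nothing the programme does changes prior employment history; the imbalance is an allocation artefact. With prior employment history also predicting the outcome, the pooled figure is confounded, and the within-stratum comparison is the causal one.
Within each level — recent employment: 80.9% vs 61.4%; intermittent employment: 57.4% vs 51.3%; long-term unemployed: 35.2% vs 20.3% — the intensive programme is higher every time.

stratified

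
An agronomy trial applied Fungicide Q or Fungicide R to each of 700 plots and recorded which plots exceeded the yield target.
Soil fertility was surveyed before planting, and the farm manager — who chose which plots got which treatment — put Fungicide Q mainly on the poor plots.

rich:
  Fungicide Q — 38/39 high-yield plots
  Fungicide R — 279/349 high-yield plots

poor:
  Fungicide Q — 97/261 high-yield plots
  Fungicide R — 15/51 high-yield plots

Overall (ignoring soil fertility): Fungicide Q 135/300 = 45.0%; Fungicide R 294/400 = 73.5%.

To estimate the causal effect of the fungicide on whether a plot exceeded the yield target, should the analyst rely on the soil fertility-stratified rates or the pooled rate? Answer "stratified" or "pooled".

Fungicide Q is higher inside every soil fertility stratum but Fungicide R is higher in aggregate. Whether to stratify depends on how soil fertility relates to the fungicide.
Soil fertility differs across fungicides for reasons unrelated to any effect of the fungicide itself, and it separately predicts the outcome — a classic confounder. We must compare within soil fertility levels.
Within each level — rich: 97.4% vs 79.9%; poor: 37.2% vs 29.4% — Fungicide Q is higher every time.

stratified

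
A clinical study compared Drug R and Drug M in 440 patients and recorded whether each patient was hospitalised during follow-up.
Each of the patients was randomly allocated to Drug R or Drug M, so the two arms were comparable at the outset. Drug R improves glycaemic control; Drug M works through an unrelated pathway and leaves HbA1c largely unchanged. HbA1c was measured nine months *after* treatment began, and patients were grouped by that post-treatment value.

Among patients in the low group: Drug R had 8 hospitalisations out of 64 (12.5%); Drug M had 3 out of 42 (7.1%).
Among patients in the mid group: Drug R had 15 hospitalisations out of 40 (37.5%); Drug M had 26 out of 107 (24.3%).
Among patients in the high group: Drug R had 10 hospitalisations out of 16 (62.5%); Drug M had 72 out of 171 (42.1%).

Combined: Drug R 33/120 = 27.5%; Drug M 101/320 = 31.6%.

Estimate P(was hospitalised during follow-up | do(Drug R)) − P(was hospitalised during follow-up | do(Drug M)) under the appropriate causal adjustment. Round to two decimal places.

Stratifying would compare drugs among patients the drugs themselves sorted into HbA1c groups — a form of selection on an intermediate. The unconditioned pooled rates give the total causal effect.
The causal difference is the pooled difference: 0.275 − 0.316 = -0.041.

-0.04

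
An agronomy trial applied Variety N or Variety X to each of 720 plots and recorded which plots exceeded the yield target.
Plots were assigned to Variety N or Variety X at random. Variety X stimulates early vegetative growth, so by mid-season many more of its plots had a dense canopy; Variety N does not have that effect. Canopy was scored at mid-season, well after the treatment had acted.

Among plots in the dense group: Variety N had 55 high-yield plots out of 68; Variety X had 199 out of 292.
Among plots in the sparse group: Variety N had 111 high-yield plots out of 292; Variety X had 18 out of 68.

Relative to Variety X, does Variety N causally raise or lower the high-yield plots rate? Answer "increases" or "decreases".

Within every mid-season canopy level Variety N has the higher rate, yet pooled Variety X does — Simpson's reversal.
Mid-season canopy is recorded after the variety and is itself shifted by it — it sits on the causal path from variety to outcome. Conditioning on a mediator would strip out part of the effect we want; the pooled comparison gives the total causal effect.
Pooled: Variety N 46.1% vs Variety X 60.3%; Variety X is higher overall.

decreases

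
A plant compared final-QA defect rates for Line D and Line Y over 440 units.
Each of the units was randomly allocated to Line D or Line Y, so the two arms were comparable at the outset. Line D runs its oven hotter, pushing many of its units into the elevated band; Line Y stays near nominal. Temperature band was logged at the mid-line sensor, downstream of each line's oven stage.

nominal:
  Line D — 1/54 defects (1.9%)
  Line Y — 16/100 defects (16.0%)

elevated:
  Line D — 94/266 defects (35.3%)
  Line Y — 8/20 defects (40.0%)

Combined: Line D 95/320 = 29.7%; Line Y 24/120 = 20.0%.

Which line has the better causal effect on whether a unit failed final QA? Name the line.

Line Y

The distribution of in-process temperature band is itself part of what the line does — it is an intermediate outcome. Holding it fixed would remove that part of the effect; the total effect is the pooled difference.
Pooled: Line D 29.7% vs Line Y 20.0%; Line Y is lower overall.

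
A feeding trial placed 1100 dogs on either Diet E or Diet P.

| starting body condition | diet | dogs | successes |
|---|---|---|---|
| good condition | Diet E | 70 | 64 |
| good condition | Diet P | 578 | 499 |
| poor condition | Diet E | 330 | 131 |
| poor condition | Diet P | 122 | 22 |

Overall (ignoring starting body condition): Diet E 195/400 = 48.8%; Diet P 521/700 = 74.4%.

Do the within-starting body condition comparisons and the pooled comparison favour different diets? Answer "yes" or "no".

Within each starting body condition level (good condition 91.4% vs 86.3%; poor condition 39.7% vs 18.0%), Diet E has the higher rate every time. Pooled: 48.8% vs 74.4% — Diet P has the higher rate overall. The two comparisons disagree.

yes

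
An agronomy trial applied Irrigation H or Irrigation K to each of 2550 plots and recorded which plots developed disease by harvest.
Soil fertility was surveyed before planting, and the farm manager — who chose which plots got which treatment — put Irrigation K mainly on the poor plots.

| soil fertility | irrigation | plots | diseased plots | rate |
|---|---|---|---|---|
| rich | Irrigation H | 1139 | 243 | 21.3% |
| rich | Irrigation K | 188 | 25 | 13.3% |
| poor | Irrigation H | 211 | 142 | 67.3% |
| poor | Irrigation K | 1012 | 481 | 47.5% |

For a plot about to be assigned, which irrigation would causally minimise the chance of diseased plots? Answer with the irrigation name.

Irrigation K

Soil fertility differs across irrigations for reasons unrelated to any effect of the irrigation itself, and it separately predicts the outcome — a classic confounder. We must compare within soil fertility levels.
Within each level — rich: 21.3% vs 13.3%; poor: 67.3% vs 47.5% — Irrigation K is lower every time.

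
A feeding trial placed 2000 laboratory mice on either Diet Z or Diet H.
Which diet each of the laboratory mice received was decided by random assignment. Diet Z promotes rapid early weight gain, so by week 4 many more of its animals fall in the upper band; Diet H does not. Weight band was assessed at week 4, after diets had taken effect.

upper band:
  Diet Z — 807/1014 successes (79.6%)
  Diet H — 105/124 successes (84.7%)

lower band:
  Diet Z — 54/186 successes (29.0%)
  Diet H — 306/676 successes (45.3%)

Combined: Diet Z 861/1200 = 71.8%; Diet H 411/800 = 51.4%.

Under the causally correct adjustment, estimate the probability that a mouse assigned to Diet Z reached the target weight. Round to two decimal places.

0.72

Within every week-4 weight band level Diet H has the higher rate, yet pooled Diet Z does — Simpson's reversal.
The distribution of week-4 weight band is itself part of what the diet does — it is an intermediate outcome. Holding it fixed would remove that part of the effect; the total effect is the pooled difference.
So P(outcome | do(Diet Z)) is just the pooled rate for Diet Z: 861/1200 = 0.718.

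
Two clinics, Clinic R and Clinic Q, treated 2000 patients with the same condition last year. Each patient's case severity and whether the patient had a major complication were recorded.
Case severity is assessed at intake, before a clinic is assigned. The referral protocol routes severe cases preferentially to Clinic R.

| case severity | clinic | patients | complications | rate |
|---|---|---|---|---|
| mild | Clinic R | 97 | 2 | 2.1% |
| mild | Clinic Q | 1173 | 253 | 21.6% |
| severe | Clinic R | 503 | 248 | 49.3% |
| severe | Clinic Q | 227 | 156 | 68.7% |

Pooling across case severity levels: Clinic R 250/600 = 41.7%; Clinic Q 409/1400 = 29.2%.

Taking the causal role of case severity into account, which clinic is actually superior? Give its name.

Clinic R is lower inside every case severity stratum but Clinic Q is lower in aggregate. Whether to stratify depends on how case severity relates to the clinic.
Case severity satisfies the back-door criterion: it is not a descendant of the clinic, and it blocks the spurious path from clinic to outcome. Adjusting for it (i.e., using the within-case severity rates) gives the causal effect.
Within each level — mild: 2.1% vs 21.6%; severe: 49.3% vs 68.7% — Clinic R is lower every time.

Clinic R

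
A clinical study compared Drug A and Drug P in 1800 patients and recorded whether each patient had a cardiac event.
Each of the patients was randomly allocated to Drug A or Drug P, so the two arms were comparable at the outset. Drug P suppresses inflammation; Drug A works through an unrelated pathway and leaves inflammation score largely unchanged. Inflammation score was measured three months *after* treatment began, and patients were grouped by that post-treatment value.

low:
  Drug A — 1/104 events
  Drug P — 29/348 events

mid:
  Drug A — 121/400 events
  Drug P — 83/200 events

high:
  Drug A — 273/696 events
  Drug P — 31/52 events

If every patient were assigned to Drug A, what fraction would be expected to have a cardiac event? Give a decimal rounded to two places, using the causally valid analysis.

Within every inflammation score level Drug A has the lower rate, yet pooled Drug P does — Simpson's reversal.
Because the drug influences inflammation score, inflammation score is a post-treatment mediator, not a confounder. Stratifying on it would bias the estimate; the causal effect is the crude pooled difference.
So P(outcome | do(Drug A)) is just the pooled rate for Drug A: 395/1200 = 0.329.

0.33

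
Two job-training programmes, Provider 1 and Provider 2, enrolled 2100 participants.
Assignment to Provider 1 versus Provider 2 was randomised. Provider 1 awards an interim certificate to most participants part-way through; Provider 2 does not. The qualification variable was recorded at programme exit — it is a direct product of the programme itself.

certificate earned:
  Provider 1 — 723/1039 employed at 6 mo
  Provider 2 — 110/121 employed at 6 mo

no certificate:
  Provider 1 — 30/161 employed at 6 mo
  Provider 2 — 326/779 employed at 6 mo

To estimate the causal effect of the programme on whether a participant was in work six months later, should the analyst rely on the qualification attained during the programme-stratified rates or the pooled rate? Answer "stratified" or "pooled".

Stratifying would compare programmes among participants the programmes themselves sorted into qualification attained during the programme groups — a form of selection on an intermediate. The unconditioned pooled rates give the total causal effect.
Pooled: Provider 1 62.7% vs Provider 2 48.4%; Provider 1 is higher overall.

pooled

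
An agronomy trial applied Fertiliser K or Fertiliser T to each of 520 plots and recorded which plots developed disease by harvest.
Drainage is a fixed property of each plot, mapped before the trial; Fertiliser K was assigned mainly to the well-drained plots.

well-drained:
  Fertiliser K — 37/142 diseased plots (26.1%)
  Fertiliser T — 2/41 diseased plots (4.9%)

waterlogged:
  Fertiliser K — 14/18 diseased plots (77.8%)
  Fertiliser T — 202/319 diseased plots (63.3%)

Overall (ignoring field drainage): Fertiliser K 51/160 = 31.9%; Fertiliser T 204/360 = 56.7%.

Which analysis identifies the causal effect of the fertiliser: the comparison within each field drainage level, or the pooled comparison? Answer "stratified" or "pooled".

stratified

The stratified and pooled comparisons disagree (Fertiliser T wins within each field drainage; Fertiliser K wins overall), so the answer turns on the causal role of field drainage.
Field drainage is set before the fertiliser has any effect — it is not caused by the fertiliser — and it independently drives the outcome. That makes it a confounder, so the causal comparison is within field drainage levels.
Within each level — well-drained: 26.1% vs 4.9%; waterlogged: 77.8% vs 63.3% — Fertiliser T is lower every time.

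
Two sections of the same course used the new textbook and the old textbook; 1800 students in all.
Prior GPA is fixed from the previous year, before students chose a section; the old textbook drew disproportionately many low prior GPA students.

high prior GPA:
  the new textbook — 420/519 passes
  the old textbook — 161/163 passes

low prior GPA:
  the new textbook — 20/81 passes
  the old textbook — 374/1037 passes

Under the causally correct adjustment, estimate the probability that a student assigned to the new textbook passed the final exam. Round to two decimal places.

Prior GPA band is set before the teaching method has any effect — it is not caused by the teaching method — and it independently drives the outcome. That makes it a confounder, so the causal comparison is within prior GPA band levels.
Standardising the new textbook to the population prior GPA band mix: 0.379·420/519 + 0.621·20/81 = 0.460.

0.46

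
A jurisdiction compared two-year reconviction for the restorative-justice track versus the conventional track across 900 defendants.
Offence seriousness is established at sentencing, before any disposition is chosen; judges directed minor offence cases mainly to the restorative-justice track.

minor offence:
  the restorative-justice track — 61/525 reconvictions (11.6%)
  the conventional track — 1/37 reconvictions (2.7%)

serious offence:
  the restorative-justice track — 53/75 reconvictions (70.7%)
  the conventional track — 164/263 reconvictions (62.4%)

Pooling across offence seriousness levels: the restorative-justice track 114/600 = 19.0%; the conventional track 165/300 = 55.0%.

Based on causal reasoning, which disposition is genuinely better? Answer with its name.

the conventional track

The stratified and pooled comparisons disagree (the conventional track wins within each offence seriousness; the restorative-justice track wins overall), so the answer turns on the causal role of offence seriousness.
The imbalance in offence seriousness arose from how defendants were allocated, not from anything the disposition did; and offence seriousness independently affects the outcome. The pooled gap is confounded — condition on offence seriousness.
Within each level — minor offence: 11.6% vs 2.7%; serious offence: 70.7% vs 62.4% — the conventional track is lower every time.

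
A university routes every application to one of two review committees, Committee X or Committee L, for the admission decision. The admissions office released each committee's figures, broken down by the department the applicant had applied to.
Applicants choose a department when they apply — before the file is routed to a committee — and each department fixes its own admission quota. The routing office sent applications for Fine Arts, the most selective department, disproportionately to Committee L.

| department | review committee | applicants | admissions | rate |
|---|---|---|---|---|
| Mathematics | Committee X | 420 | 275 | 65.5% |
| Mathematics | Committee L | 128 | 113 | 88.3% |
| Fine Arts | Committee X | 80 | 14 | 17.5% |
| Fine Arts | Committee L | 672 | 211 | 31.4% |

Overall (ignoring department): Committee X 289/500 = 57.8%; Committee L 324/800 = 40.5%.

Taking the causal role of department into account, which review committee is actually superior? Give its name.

Since department is a pre-existing factor (not a product of the review committee) and it affects the outcome on its own, it is a confounder. The stratified rates, not the pooled rate, identify the causal effect.
Within each level — Mathematics: 65.5% vs 88.3%; Fine Arts: 17.5% vs 31.4% — Committee L is higher every time.

Committee L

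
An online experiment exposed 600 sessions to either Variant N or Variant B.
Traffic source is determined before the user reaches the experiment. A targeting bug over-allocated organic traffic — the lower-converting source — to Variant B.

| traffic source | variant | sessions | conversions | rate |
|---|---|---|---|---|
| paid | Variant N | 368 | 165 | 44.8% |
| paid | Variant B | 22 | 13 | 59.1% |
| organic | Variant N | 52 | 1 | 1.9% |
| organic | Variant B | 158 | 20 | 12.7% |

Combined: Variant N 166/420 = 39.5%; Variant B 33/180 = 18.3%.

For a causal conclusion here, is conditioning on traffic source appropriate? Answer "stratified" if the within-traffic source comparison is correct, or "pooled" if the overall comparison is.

Nothing the variant does changes traffic source; the imbalance is an allocation artefact. With traffic source also predicting the outcome, the pooled figure is confounded, and the within-stratum comparison is the causal one.
Within each level — paid: 44.8% vs 59.1%; organic: 1.9% vs 12.7% — Variant B is higher every time.

stratified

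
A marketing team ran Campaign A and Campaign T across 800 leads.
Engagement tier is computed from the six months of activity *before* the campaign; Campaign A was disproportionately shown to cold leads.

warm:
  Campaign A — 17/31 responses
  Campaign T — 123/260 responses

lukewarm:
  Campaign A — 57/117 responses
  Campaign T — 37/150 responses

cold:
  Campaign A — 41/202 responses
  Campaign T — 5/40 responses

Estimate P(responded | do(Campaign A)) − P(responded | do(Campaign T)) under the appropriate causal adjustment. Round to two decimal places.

Nothing the campaign does changes engagement tier; the imbalance is an allocation artefact. With engagement tier also predicting the outcome, the pooled figure is confounded, and the within-stratum comparison is the causal one.
Adjusting over the population distribution of engagement tier: 0.364·(0.548−0.473) + 0.334·(0.487−0.247) + 0.302·(0.203−0.125) = +0.131.

+0.13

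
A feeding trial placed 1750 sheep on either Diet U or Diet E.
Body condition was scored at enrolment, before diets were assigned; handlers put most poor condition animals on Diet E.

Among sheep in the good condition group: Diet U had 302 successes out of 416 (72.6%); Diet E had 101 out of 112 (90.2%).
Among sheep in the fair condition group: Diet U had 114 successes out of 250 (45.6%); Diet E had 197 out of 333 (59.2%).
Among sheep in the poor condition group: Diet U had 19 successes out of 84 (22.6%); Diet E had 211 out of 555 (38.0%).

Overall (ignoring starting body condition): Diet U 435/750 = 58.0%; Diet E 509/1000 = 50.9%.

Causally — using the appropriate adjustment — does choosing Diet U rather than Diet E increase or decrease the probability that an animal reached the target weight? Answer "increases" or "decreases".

decreases

The imbalance in starting body condition arose from how sheep were allocated, not from anything the diet did; and starting body condition independently affects the outcome. The pooled gap is confounded — condition on starting body condition.
Within each level — good condition: 72.6% vs 90.2%; fair condition: 45.6% vs 59.2%; poor condition: 22.6% vs 38.0% — Diet E is higher every time.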